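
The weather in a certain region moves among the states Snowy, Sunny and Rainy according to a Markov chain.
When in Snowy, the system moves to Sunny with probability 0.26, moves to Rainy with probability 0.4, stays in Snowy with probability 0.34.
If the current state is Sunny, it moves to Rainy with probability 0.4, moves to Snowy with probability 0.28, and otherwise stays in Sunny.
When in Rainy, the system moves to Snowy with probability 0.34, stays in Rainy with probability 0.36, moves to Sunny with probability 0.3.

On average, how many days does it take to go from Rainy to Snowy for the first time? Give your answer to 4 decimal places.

3.1091

Let t(s) be the expected number of days to first reach Snowy from state s, with t(Snowy) = 0. Conditioning on the first day:
t(Sunny) = 1 + 0.32·t(Sunny) + 0.4·t(Rainy)
t(Rainy) = 1 + 0.3·t(Sunny) + 0.36·t(Rainy)
Solving: t(Sunny) = 3.2995, t(Rainy) = 3.1091.
Expected days from Rainy to Snowy: 3.1091.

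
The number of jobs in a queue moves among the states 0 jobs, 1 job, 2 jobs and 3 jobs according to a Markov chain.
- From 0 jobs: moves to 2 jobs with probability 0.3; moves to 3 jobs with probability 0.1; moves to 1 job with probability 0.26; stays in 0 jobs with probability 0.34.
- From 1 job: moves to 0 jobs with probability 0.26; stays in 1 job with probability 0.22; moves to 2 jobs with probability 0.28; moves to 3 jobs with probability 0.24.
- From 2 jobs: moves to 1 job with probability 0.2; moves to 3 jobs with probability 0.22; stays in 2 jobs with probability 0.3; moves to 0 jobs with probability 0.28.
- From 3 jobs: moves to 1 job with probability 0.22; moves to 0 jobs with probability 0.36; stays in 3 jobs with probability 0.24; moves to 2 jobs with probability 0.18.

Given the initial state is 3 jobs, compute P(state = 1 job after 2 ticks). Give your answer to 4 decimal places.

0.2308

Propagate the distribution vector 2 ticks from 3 jobs.
After 0 ticks: (0.0000, 0.0000, 0.0000, 1.0000)
After 1 tick: (0.3600, 0.2200, 0.1800, 0.2400)
After 2 ticks: (0.3164, 0.2308, 0.2668, 0.1860)
P(in 1 job after 2 ticks) = 0.2308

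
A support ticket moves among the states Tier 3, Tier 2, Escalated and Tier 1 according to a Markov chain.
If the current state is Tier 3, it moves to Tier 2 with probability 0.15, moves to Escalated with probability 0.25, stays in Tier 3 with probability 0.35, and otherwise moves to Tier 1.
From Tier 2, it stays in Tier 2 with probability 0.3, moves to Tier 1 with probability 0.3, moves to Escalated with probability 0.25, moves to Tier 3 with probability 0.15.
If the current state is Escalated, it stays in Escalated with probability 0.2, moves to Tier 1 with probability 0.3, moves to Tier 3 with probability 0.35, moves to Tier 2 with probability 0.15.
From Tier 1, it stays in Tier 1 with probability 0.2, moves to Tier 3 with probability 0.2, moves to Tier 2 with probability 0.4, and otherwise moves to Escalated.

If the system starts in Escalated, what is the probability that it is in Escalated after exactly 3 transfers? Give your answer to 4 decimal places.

0.2261

Propagate the distribution vector 3 transfers from Escalated.
After 0 transfers: (0.0000, 0.0000, 1.0000, 0.0000)
After 1 transfer: (0.3500, 0.1500, 0.2000, 0.3000)
After 2 transfers: (0.2750, 0.2475, 0.2250, 0.2525)
After 3 transfers: (0.2626, 0.2503, 0.2261, 0.2610)
P(in Escalated after 3 transfers) = 0.2261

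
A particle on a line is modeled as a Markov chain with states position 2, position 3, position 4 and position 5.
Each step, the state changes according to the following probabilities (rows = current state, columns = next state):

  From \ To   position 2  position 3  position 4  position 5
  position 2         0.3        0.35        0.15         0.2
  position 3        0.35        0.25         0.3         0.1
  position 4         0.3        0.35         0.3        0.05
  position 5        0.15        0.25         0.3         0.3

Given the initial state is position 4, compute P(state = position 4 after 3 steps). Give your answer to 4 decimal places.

0.2535

Propagate the distribution vector 3 steps from position 4.
After 0 steps: (0.0000, 0.0000, 1.0000, 0.0000)
After 1 step: (0.3000, 0.3500, 0.3000, 0.0500)
After 2 steps: (0.3100, 0.3100, 0.2550, 0.1250)
After 3 steps: (0.2968, 0.3065, 0.2535, 0.1433)
P(in position 4 after 3 steps) = 0.2535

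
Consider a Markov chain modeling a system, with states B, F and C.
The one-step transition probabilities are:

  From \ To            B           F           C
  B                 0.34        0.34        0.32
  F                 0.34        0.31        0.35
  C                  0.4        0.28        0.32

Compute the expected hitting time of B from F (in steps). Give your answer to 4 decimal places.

Let t(s) be the expected number of steps to first reach B from state s, with t(B) = 0. Conditioning on the first step:
t(F) = 1 + 0.31·t(F) + 0.35·t(C)
t(C) = 1 + 0.28·t(F) + 0.32·t(C)
Solving: t(F) = 2.7748, t(C) = 2.6131.
Expected steps from F to B: 2.7748.

2.7748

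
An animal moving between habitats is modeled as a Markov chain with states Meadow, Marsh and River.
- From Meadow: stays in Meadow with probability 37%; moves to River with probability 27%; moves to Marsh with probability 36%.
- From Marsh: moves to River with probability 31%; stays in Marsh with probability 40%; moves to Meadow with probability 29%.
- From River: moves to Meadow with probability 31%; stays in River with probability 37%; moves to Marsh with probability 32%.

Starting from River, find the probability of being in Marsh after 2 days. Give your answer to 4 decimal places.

Sum over the intermediate state after 1 day:
P = P(River→Meadow)·P(Meadow→Marsh) + P(River→Marsh)·P(Marsh→Marsh) + P(River→River)·P(River→Marsh)
  = 0.31×0.36 + 0.32×0.4 + 0.37×0.32
  = 0.1116 + 0.1280 + 0.1184 = 0.3580

0.3580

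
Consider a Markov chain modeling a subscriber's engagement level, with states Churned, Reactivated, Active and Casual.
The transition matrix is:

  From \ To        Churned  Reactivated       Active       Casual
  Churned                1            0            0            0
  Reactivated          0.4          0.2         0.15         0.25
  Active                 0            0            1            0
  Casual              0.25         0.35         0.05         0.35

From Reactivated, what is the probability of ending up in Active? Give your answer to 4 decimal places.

Let h(s) be the probability of absorption at Active starting from transient state s. Then h(Active) = 1 and h(Churned) = 0. By first-step analysis:
h(Reactivated) = 0.4·0 + 0.2·h(Reactivated) + 0.15·1 + 0.25·h(Casual)
h(Casual) = 0.25·0 + 0.35·h(Reactivated) + 0.05·1 + 0.35·h(Casual)
Solving: h(Reactivated) = 0.2543, h(Casual) = 0.2139.
Starting from Reactivated, the probability is 0.2543.

0.2543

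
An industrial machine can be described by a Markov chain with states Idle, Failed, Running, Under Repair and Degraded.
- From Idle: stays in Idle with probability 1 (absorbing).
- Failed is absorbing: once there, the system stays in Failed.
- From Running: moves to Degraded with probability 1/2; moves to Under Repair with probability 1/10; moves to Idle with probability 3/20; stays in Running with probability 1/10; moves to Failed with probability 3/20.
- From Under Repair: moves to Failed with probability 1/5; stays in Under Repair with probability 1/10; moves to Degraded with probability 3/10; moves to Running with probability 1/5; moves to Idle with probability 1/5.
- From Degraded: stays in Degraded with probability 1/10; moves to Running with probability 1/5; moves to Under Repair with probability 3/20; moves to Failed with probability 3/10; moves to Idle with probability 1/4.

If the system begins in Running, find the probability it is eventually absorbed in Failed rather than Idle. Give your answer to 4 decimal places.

0.5214

Let h(s) be the probability of absorption at Failed starting from transient state s. Then h(Failed) = 1 and h(Idle) = 0. By first-step analysis:
h(Running) = 0.15·0 + 0.15·1 + 0.1·h(Running) + 0.1·h(Under Repair) + 0.5·h(Degraded)
h(Under Repair) = 0.2·0 + 0.2·1 + 0.2·h(Running) + 0.1·h(Under Repair) + 0.3·h(Degraded)
h(Degraded) = 0.25·0 + 0.3·1 + 0.2·h(Running) + 0.15·h(Under Repair) + 0.1·h(Degraded)
Solving: h(Running) = 0.5214, h(Under Repair) = 0.5165, h(Degraded) = 0.5353.
Starting from Running, the probability is 0.5214.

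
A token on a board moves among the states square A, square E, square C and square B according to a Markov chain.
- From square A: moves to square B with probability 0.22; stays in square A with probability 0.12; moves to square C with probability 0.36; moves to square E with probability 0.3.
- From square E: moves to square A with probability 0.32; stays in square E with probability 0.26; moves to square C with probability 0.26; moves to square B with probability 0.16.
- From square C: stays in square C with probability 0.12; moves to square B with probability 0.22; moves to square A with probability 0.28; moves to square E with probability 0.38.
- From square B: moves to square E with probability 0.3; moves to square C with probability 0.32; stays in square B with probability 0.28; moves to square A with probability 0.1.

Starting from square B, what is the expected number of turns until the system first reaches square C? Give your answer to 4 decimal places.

Let t(s) be the expected number of turns to first reach square C from state s, with t(square C) = 0. Conditioning on the first turn:
t(square A) = 1 + 0.12·t(square A) + 0.3·t(square E) + 0.22·t(square B)
t(square E) = 1 + 0.32·t(square A) + 0.26·t(square E) + 0.16·t(square B)
t(square B) = 1 + 0.1·t(square A) + 0.3·t(square E) + 0.28·t(square B)
Solving: t(square A) = 3.1005, t(square E) = 3.3910, t(square B) = 3.2324.
Expected turns from square B to square C: 3.2324.

3.2324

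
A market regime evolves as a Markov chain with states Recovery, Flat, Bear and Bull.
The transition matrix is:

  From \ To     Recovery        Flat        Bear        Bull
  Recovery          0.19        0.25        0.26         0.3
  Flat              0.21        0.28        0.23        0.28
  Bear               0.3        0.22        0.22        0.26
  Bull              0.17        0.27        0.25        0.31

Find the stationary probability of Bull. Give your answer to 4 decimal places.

Let the stationary distribution be π with π = πP and π_1 + π_2 + π_3 + π_4 = 1.
π_1 = 0.19·π_1 + 0.21·π_2 + 0.3·π_3 + 0.17·π_4
π_2 = 0.25·π_1 + 0.28·π_2 + 0.22·π_3 + 0.27·π_4
π_3 = 0.26·π_1 + 0.23·π_2 + 0.22·π_3 + 0.25·π_4
Solving with the normalization constraint gives π = (0.2157, 0.2563, 0.2398, 0.2882).
So the stationary probability of Bull is 0.2882.

0.2882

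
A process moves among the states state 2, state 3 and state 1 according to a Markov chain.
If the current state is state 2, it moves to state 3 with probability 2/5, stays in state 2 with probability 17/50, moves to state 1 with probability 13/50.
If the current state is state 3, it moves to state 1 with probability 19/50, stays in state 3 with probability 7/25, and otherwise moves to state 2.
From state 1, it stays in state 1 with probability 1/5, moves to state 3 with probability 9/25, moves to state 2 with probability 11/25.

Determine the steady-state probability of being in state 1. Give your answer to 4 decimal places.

Let the stationary distribution be π with π = πP and π_1 + π_2 + π_3 = 1.
π_1 = 0.34·π_1 + 0.34·π_2 + 0.44·π_3
π_2 = 0.4·π_1 + 0.28·π_2 + 0.36·π_3
Solving with the normalization constraint gives π = (0.3685, 0.3470, 0.2846).
So the stationary probability of state 1 is 0.2846.

0.2846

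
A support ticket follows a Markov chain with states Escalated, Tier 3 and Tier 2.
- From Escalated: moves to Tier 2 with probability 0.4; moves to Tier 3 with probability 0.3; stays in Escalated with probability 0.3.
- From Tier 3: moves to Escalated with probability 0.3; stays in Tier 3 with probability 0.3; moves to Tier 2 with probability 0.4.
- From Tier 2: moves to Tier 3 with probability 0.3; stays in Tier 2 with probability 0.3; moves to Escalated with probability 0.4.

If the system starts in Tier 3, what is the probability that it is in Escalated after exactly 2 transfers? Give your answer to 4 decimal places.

Sum over the intermediate state after 1 transfer:
P = P(Tier 3→Escalated)·P(Escalated→Escalated) + P(Tier 3→Tier 3)·P(Tier 3→Escalated) + P(Tier 3→Tier 2)·P(Tier 2→Escalated)
  = 0.3×0.3 + 0.3×0.3 + 0.4×0.4
  = 0.0900 + 0.0900 + 0.1600 = 0.3400

0.3400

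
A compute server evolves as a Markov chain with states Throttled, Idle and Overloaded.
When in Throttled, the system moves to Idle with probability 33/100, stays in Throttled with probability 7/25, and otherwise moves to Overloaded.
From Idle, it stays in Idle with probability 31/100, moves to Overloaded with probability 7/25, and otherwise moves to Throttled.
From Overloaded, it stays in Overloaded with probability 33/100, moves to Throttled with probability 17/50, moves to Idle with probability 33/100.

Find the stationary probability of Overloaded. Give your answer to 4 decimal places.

Let the stationary distribution be π with π = πP and π_1 + π_2 + π_3 = 1.
π_1 = 0.28·π_1 + 0.41·π_2 + 0.34·π_3
π_2 = 0.33·π_1 + 0.31·π_2 + 0.33·π_3
Solving with the normalization constraint gives π = (0.3421, 0.3235, 0.3344).
So the stationary probability of Overloaded is 0.3344.

0.3344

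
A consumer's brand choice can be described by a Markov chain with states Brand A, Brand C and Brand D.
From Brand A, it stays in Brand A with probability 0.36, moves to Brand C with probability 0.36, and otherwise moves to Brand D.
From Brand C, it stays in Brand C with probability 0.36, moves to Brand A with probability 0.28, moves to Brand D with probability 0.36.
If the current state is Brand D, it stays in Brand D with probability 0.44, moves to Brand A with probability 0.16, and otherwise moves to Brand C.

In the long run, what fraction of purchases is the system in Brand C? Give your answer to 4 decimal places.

Let the stationary distribution be π with π = πP and π_1 + π_2 + π_3 = 1.
π_1 = 0.36·π_1 + 0.28·π_2 + 0.16·π_3
π_2 = 0.36·π_1 + 0.36·π_2 + 0.4·π_3
Solving with the normalization constraint gives π = (0.2562, 0.3748, 0.3690).
So the stationary probability of Brand C is 0.3748.

0.3748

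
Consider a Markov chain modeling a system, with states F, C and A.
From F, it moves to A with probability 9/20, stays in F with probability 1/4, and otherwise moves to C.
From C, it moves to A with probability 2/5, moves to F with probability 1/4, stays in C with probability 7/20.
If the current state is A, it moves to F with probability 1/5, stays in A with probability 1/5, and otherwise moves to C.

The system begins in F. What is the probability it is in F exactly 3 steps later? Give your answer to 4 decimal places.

0.2339

Propagate the distribution vector 3 steps from F.
After 0 steps: (1.0000, 0.0000, 0.0000)
After 1 step: (0.2500, 0.3000, 0.4500)
After 2 steps: (0.2275, 0.4500, 0.3225)
After 3 steps: (0.2339, 0.4193, 0.3469)
P(in F after 3 steps) = 0.2339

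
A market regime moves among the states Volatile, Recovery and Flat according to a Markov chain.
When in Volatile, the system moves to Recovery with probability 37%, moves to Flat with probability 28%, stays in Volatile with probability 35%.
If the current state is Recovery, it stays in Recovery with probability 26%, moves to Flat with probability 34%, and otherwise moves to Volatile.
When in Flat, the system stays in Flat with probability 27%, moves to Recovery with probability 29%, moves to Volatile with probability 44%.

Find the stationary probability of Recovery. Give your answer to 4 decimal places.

0.3120

Let the stationary distribution be π with π = πP and π_1 + π_2 + π_3 = 1.
π_1 = 0.35·π_1 + 0.4·π_2 + 0.44·π_3
π_2 = 0.37·π_1 + 0.26·π_2 + 0.29·π_3
Solving with the normalization constraint gives π = (0.3922, 0.3120, 0.2958).
So the stationary probability of Recovery is 0.3120.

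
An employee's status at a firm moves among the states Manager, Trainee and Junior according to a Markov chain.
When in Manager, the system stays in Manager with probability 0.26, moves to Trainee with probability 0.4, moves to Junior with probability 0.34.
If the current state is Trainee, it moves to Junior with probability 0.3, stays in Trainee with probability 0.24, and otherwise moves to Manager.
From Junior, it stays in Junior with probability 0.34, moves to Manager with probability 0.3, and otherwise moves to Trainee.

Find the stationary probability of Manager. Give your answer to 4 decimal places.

Let the stationary distribution be π with π = πP and π_1 + π_2 + π_3 = 1.
π_1 = 0.26·π_1 + 0.46·π_2 + 0.3·π_3
π_2 = 0.4·π_1 + 0.24·π_2 + 0.36·π_3
Solving with the normalization constraint gives π = (0.3398, 0.3336, 0.3267).
So the stationary probability of Manager is 0.3398.

0.3398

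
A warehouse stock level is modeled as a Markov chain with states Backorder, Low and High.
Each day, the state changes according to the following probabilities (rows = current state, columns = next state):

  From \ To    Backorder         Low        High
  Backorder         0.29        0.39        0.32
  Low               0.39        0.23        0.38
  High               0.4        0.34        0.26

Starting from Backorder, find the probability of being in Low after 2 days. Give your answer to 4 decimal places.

0.3116

Sum over the intermediate state after 1 day:
P = P(Backorder→Backorder)·P(Backorder→Low) + P(Backorder→Low)·P(Low→Low) + P(Backorder→High)·P(High→Low)
  = 0.29×0.39 + 0.39×0.23 + 0.32×0.34
  = 0.1131 + 0.0897 + 0.1088 = 0.3116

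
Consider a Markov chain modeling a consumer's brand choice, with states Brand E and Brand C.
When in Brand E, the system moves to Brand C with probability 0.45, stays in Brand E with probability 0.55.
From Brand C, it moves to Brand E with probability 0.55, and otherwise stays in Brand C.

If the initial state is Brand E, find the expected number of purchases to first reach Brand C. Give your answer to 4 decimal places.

2.2222

Let t(s) be the expected number of purchases to first reach Brand C from state s, with t(Brand C) = 0. Conditioning on the first purchase:
t(Brand E) = 1 + 0.55·t(Brand E)
Solving: t(Brand E) = 2.2222.
Expected purchases from Brand E to Brand C: 2.2222.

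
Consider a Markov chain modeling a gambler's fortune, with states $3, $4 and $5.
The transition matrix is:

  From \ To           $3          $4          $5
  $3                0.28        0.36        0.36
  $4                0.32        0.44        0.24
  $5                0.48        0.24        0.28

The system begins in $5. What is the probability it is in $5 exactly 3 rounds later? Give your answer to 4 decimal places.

0.2938

Propagate the distribution vector 3 rounds from $5.
After 0 rounds: (0.0000, 0.0000, 1.0000)
After 1 round: (0.4800, 0.2400, 0.2800)
After 2 rounds: (0.3456, 0.3456, 0.3088)
After 3 rounds: (0.3556, 0.3506, 0.2938)
P(in $5 after 3 rounds) = 0.2938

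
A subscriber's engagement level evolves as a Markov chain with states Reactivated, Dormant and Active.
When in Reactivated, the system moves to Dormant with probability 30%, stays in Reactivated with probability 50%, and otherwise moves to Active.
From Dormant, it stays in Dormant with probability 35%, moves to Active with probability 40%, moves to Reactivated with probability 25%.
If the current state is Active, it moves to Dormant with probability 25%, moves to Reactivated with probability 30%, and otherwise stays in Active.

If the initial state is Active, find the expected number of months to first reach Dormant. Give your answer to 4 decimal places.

Let t(s) be the expected number of months to first reach Dormant from state s, with t(Dormant) = 0. Conditioning on the first month:
t(Reactivated) = 1 + 0.5·t(Reactivated) + 0.2·t(Active)
t(Active) = 1 + 0.3·t(Reactivated) + 0.45·t(Active)
Solving: t(Reactivated) = 3.4884, t(Active) = 3.7209.
Expected months from Active to Dormant: 3.7209.

3.7209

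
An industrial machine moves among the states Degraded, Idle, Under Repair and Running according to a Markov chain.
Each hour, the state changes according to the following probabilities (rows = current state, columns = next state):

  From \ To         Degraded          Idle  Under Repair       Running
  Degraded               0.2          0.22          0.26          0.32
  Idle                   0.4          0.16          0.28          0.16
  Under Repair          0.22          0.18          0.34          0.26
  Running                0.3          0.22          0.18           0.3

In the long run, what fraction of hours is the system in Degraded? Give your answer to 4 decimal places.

0.2715

Let the stationary distribution be π with π = πP and π_1 + π_2 + π_3 + π_4 = 1.
π_1 = 0.2·π_1 + 0.4·π_2 + 0.22·π_3 + 0.3·π_4
π_2 = 0.22·π_1 + 0.16·π_2 + 0.18·π_3 + 0.22·π_4
π_3 = 0.26·π_1 + 0.28·π_2 + 0.34·π_3 + 0.18·π_4
Solving with the normalization constraint gives π = (0.2715, 0.1976, 0.2637, 0.2672).
So the stationary probability of Degraded is 0.2715.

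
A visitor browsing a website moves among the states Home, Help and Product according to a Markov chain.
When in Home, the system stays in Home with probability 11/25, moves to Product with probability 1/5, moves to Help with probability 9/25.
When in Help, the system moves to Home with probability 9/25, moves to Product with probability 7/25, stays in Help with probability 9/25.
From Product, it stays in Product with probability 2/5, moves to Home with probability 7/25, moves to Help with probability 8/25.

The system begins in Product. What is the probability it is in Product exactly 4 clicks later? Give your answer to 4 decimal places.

0.2856

Propagate the distribution vector 4 clicks from Product.
After 0 clicks: (0.0000, 0.0000, 1.0000)
After 1 click: (0.2800, 0.3200, 0.4000)
After 2 clicks: (0.3504, 0.3440, 0.3056)
After 3 clicks: (0.3636, 0.3478, 0.2886)
After 4 clicks: (0.3660, 0.3485, 0.2856)
P(in Product after 4 clicks) = 0.2856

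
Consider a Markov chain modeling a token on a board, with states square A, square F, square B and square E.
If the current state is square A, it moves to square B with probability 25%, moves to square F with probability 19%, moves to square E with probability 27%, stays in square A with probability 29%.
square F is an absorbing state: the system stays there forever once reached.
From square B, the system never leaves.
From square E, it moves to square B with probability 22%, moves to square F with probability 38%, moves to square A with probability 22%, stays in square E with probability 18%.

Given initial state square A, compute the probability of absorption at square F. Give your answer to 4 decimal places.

0.4943

Let h(s) be the probability of absorption at square F starting from transient state s. Then h(square F) = 1 and h(square B) = 0. By first-step analysis:
h(square A) = 0.29·h(square A) + 0.19·1 + 0.25·0 + 0.27·h(square E)
h(square E) = 0.22·h(square A) + 0.38·1 + 0.22·0 + 0.18·h(square E)
Solving: h(square A) = 0.4943, h(square E) = 0.5960.
Starting from square A, the probability is 0.4943.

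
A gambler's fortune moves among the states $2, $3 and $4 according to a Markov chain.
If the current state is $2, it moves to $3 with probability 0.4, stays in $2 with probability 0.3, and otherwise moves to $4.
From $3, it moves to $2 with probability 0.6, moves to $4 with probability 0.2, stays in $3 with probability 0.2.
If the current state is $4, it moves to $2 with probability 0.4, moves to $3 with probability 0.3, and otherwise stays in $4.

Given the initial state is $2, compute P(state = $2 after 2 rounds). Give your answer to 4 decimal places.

0.4500

Sum over the intermediate state after 1 round:
P = P($2→$2)·P($2→$2) + P($2→$3)·P($3→$2) + P($2→$4)·P($4→$2)
  = 0.3×0.3 + 0.4×0.6 + 0.3×0.4
  = 0.0900 + 0.2400 + 0.1200 = 0.4500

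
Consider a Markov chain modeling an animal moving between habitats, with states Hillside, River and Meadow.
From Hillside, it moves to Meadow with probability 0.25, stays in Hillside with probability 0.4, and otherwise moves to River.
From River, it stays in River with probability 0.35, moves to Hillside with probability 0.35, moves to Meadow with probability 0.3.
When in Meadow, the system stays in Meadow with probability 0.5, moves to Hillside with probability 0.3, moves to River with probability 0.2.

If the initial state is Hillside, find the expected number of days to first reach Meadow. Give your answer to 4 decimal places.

Let t(s) be the expected number of days to first reach Meadow from state s, with t(Meadow) = 0. Conditioning on the first day:
t(Hillside) = 1 + 0.4·t(Hillside) + 0.35·t(River)
t(River) = 1 + 0.35·t(Hillside) + 0.35·t(River)
Solving: t(Hillside) = 3.7383, t(River) = 3.5514.
Expected days from Hillside to Meadow: 3.7383.

3.7383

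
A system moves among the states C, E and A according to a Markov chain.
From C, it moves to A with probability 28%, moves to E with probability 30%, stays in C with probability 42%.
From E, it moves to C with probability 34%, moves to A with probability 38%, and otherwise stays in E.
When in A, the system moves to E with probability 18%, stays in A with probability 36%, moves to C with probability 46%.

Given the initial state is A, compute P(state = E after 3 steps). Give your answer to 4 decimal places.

Propagate the distribution vector 3 steps from A.
After 0 steps: (0.0000, 0.0000, 1.0000)
After 1 step: (0.4600, 0.1800, 0.3600)
After 2 steps: (0.4200, 0.2532, 0.3268)
After 3 steps: (0.4128, 0.2557, 0.3315)
P(in E after 3 steps) = 0.2557

0.2557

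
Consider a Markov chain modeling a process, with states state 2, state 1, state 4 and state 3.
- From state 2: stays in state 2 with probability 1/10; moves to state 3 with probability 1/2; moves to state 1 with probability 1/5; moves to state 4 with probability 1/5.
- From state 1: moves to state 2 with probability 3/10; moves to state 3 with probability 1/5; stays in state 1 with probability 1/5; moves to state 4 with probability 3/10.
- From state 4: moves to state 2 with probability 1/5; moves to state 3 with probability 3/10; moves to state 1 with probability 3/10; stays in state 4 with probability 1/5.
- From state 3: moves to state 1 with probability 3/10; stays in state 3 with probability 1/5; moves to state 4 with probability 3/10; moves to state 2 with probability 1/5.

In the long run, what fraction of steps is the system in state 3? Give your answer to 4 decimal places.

Let the stationary distribution be π with π = πP and π_1 + π_2 + π_3 + π_4 = 1.
π_1 = 0.1·π_1 + 0.3·π_2 + 0.2·π_3 + 0.2·π_4
π_2 = 0.2·π_1 + 0.2·π_2 + 0.3·π_3 + 0.3·π_4
π_3 = 0.2·π_1 + 0.3·π_2 + 0.2·π_3 + 0.3·π_4
Solving with the normalization constraint gives π = (0.2049, 0.2541, 0.2541, 0.2869).
So the stationary probability of state 3 is 0.2869.

0.2869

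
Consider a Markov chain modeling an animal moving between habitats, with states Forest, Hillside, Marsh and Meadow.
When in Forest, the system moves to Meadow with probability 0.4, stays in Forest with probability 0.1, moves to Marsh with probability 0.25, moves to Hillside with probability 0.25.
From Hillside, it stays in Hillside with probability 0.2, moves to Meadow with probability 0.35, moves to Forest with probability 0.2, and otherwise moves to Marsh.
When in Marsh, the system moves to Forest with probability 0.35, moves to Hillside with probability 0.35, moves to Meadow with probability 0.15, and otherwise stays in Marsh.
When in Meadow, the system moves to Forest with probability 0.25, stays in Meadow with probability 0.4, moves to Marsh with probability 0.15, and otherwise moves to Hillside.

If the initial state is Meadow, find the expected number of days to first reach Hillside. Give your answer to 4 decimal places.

Let t(s) be the expected number of days to first reach Hillside from state s, with t(Hillside) = 0. Conditioning on the first day:
t(Forest) = 1 + 0.1·t(Forest) + 0.25·t(Marsh) + 0.4·t(Meadow)
t(Marsh) = 1 + 0.35·t(Forest) + 0.15·t(Marsh) + 0.15·t(Meadow)
t(Meadow) = 1 + 0.25·t(Forest) + 0.15·t(Marsh) + 0.4·t(Meadow)
Solving: t(Forest) = 3.9686, t(Marsh) = 3.5533, t(Meadow) = 4.2086.
Expected days from Meadow to Hillside: 4.2086.

4.2086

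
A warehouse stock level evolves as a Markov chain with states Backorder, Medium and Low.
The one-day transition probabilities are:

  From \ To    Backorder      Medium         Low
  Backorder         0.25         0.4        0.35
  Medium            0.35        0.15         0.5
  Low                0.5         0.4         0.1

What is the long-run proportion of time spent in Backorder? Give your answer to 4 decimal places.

0.3616

Let the stationary distribution be π with π = πP and π_1 + π_2 + π_3 = 1.
π_1 = 0.25·π_1 + 0.35·π_2 + 0.5·π_3
π_2 = 0.4·π_1 + 0.15·π_2 + 0.4·π_3
Solving with the normalization constraint gives π = (0.3616, 0.3200, 0.3184).
So the stationary probability of Backorder is 0.3616.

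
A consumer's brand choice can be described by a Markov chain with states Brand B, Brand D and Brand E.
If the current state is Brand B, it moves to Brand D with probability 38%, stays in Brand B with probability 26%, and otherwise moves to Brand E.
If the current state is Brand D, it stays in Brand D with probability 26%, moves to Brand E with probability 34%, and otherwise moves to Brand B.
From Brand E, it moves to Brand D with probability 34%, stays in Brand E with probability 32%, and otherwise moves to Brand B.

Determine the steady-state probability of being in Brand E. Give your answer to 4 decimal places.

0.3399

Let the stationary distribution be π with π = πP and π_1 + π_2 + π_3 = 1.
π_1 = 0.26·π_1 + 0.4·π_2 + 0.34·π_3
π_2 = 0.38·π_1 + 0.26·π_2 + 0.34·π_3
Solving with the normalization constraint gives π = (0.3330, 0.3271, 0.3399).
So the stationary probability of Brand E is 0.3399.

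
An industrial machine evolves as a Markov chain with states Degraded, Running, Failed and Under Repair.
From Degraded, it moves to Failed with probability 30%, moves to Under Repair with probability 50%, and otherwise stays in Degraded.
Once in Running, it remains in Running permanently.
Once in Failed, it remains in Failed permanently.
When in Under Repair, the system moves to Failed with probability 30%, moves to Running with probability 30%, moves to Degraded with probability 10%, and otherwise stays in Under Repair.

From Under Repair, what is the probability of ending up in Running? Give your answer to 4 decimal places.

0.4706

Let h(s) be the probability of absorption at Running starting from transient state s. Then h(Running) = 1 and h(Failed) = 0. By first-step analysis:
h(Degraded) = 0.2·h(Degraded) + 0.3·0 + 0.5·h(Under Repair)
h(Under Repair) = 0.1·h(Degraded) + 0.3·1 + 0.3·0 + 0.3·h(Under Repair)
Solving: h(Degraded) = 0.2941, h(Under Repair) = 0.4706.
Starting from Under Repair, the probability is 0.4706.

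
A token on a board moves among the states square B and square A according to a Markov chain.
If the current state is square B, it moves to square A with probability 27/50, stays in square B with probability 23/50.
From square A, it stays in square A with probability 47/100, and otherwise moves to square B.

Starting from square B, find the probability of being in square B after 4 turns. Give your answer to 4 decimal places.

Propagate the distribution vector 4 turns from square B.
After 0 turns: (1.0000, 0.0000)
After 1 turn: (0.4600, 0.5400)
After 2 turns: (0.4978, 0.5022)
After 3 turns: (0.4952, 0.5048)
After 4 turns: (0.4953, 0.5047)
P(in square B after 4 turns) = 0.4953

0.4953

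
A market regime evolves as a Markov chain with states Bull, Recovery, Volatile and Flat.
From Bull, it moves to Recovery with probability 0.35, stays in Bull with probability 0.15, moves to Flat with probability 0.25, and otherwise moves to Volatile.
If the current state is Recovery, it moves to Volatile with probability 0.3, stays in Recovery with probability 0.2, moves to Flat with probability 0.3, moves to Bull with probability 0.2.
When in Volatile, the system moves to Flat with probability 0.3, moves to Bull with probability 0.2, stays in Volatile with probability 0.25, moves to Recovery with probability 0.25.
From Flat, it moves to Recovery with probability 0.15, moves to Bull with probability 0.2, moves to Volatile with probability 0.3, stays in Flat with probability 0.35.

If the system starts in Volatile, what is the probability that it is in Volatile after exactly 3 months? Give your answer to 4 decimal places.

0.2766

Propagate the distribution vector 3 months from Volatile.
After 0 months: (0.0000, 0.0000, 1.0000, 0.0000)
After 1 month: (0.2000, 0.2500, 0.2500, 0.3000)
After 2 months: (0.1900, 0.2275, 0.2775, 0.3050)
After 3 months: (0.1905, 0.2271, 0.2766, 0.3058)
P(in Volatile after 3 months) = 0.2766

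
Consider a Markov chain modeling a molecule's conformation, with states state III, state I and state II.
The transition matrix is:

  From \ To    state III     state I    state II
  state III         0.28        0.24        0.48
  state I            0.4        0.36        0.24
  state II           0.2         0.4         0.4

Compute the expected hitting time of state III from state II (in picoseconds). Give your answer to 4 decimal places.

Let t(s) be the expected number of picoseconds to first reach state III from state s, with t(state III) = 0. Conditioning on the first picosecond:
t(state I) = 1 + 0.36·t(state I) + 0.24·t(state II)
t(state II) = 1 + 0.4·t(state I) + 0.4·t(state II)
Solving: t(state I) = 2.9167, t(state II) = 3.6111.
Expected picoseconds from state II to state III: 3.6111.

3.6111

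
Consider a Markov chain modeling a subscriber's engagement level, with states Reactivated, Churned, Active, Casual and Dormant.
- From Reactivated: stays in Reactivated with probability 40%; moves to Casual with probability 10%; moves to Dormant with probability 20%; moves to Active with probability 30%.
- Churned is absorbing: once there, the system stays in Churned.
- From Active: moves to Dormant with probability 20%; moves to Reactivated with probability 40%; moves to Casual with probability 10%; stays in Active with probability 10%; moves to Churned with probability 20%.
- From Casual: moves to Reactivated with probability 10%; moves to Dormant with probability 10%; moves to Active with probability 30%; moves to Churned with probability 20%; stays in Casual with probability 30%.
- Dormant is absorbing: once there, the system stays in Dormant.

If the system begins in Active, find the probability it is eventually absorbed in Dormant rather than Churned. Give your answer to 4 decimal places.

Let h(s) be the probability of absorption at Dormant starting from transient state s. Then h(Dormant) = 1 and h(Churned) = 0. By first-step analysis:
h(Reactivated) = 0.4·h(Reactivated) + 0.3·h(Active) + 0.1·h(Casual) + 0.2·1
h(Active) = 0.4·h(Reactivated) + 0.2·0 + 0.1·h(Active) + 0.1·h(Casual) + 0.2·1
h(Casual) = 0.1·h(Reactivated) + 0.2·0 + 0.3·h(Active) + 0.3·h(Casual) + 0.1·1
Solving: h(Reactivated) = 0.7143, h(Active) = 0.5952, h(Casual) = 0.5000.
Starting from Active, the probability is 0.5952.

0.5952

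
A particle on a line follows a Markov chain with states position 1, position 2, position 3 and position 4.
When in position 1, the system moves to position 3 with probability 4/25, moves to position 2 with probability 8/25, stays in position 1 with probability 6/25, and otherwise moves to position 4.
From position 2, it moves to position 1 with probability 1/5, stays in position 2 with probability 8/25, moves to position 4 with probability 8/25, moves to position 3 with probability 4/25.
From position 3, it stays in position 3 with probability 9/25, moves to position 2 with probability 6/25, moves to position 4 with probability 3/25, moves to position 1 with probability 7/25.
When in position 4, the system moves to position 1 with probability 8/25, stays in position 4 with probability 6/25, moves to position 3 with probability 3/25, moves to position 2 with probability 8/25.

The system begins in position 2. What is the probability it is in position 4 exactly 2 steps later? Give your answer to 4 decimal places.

Propagate the distribution vector 2 steps from position 2.
After 0 steps: (0.0000, 1.0000, 0.0000, 0.0000)
After 1 step: (0.2000, 0.3200, 0.1600, 0.3200)
After 2 steps: (0.2592, 0.3072, 0.1792, 0.2544)
P(in position 4 after 2 steps) = 0.2544

0.2544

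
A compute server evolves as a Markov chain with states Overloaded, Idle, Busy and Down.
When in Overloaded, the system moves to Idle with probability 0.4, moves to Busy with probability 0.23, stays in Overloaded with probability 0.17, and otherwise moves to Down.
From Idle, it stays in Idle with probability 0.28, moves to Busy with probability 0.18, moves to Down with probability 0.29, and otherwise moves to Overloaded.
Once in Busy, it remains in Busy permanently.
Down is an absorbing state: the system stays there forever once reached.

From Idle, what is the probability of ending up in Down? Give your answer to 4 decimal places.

Let h(s) be the probability of absorption at Down starting from transient state s. Then h(Down) = 1 and h(Busy) = 0. By first-step analysis:
h(Overloaded) = 0.17·h(Overloaded) + 0.4·h(Idle) + 0.23·0 + 0.2·1
h(Idle) = 0.25·h(Overloaded) + 0.28·h(Idle) + 0.18·0 + 0.29·1
Solving: h(Overloaded) = 0.5225, h(Idle) = 0.5842.
Starting from Idle, the probability is 0.5842.

0.5842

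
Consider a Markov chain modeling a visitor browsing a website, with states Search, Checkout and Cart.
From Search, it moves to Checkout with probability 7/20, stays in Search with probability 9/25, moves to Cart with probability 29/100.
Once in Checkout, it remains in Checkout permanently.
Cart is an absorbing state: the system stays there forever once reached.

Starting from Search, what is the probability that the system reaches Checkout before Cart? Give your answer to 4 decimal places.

0.5469

Let h(s) be the probability of absorption at Checkout starting from transient state s. Then h(Checkout) = 1 and h(Cart) = 0. By first-step analysis:
h(Search) = 0.36·h(Search) + 0.35·1 + 0.29·0
Solving: h(Search) = 0.5469.
Starting from Search, the probability is 0.5469.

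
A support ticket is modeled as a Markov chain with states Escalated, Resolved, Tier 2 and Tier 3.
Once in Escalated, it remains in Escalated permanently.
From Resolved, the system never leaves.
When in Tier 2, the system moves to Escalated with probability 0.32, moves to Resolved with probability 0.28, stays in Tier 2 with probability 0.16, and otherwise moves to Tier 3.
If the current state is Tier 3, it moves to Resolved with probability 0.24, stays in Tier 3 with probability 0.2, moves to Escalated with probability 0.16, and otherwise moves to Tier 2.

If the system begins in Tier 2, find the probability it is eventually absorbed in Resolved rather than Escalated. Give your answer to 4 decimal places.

0.4889

Let h(s) be the probability of absorption at Resolved starting from transient state s. Then h(Resolved) = 1 and h(Escalated) = 0. By first-step analysis:
h(Tier 2) = 0.32·0 + 0.28·1 + 0.16·h(Tier 2) + 0.24·h(Tier 3)
h(Tier 3) = 0.16·0 + 0.24·1 + 0.4·h(Tier 2) + 0.2·h(Tier 3)
Solving: h(Tier 2) = 0.4889, h(Tier 3) = 0.5444.
Starting from Tier 2, the probability is 0.4889.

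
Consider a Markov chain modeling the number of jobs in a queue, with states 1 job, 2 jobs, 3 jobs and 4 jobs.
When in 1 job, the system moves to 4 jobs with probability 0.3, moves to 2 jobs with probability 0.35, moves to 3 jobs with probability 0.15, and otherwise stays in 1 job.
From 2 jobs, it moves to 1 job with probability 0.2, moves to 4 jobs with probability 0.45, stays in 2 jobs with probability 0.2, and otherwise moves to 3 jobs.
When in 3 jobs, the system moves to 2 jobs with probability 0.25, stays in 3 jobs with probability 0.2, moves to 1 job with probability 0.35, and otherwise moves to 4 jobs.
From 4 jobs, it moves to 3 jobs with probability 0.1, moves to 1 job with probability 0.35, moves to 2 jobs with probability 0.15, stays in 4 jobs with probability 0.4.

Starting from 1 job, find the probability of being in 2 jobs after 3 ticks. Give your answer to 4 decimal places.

Propagate the distribution vector 3 ticks from 1 job.
After 0 ticks: (1.0000, 0.0000, 0.0000, 0.0000)
After 1 tick: (0.2000, 0.3500, 0.1500, 0.3000)
After 2 ticks: (0.2675, 0.2225, 0.1425, 0.3675)
After 3 ticks: (0.2765, 0.2289, 0.1388, 0.3559)
P(in 2 jobs after 3 ticks) = 0.2289

0.2289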